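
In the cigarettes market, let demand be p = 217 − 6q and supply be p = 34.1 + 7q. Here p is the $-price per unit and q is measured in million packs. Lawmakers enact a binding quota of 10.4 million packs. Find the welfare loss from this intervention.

$87.51 million

Competitive equilibrium: 217 − 6q = 34.1 + 7q → q* = 14.0692, p* = 132.5846.
At q = 10.4: demand price = 217 − 6·10.4 = 154.6; supply price = 34.1 + 7·10.4 = 106.9.
Δq = 14.0692 − 10.4 = 3.6692; wedge = 154.6 − 106.9 = 47.7.
The triangle = ½ × 3.6692 × 47.7 = $87.51 million.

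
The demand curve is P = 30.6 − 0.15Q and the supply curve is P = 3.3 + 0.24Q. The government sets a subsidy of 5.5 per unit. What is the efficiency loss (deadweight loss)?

38.78

Competitive equilibrium: 30.6 − 0.15Q = 3.3 + 0.24Q → Q* = 70, P* = 20.1.
The subsidy lowers effective supply by 5.5: P = 0.24Q − 2.2.
New quantity: 30.6 − 0.15Q = 0.24Q − 2.2 → Q' = 84.1026.
Overproduction ΔQ = 84.1026 − 70 = 14.1026; wedge = subsidy = 5.5.
Deadweight loss = ½ × 14.1026 × 5.5 = 38.78.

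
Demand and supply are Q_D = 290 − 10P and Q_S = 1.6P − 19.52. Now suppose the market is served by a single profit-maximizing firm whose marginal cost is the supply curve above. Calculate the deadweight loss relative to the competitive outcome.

In inverse form: demand P = 29 − 0.1Q, supply P = 12.2 + 0.625Q.
Competitive equilibrium: 29 − 0.1Q = 12.2 + 0.625Q → Q* = 23.1724, P* = 26.6828.
Marginal revenue: MR = 29 − 0.2Q. Set MR = MC: 29 − 0.2Q = 12.2 + 0.625Q → Q_m = 20.3636.
Price P_m = 29 − 0.1·20.3636 = 26.9636; MC(Q_m) = 12.2 + 0.625·20.3636 = 24.9273.
Competitive Q* = 23.1724, so ΔQ = 2.8088; wedge = 26.9636 − 24.9273 = 2.0363.
DWL = ½ × 2.8088 × 2.0363 = 2.86.

2.86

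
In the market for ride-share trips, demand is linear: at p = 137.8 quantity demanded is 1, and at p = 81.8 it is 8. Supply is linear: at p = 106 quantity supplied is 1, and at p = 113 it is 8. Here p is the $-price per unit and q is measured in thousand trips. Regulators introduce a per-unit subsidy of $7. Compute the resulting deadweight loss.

Demand slope = (81.8 − 137.8)/(8 − 1) = −8, so p = 145.8 − 8q.
Supply slope = (113 − 106)/(8 − 1) = 1, so p = 105 + q.
Competitive equilibrium: 145.8 − 8q = 105 + q → q* = 4.5333, p* = 109.5333.
The subsidy lowers effective supply by 7: p = 98 + q.
New quantity: 145.8 − 8q = 98 + q → q' = 5.3111.
Overproduction Δq = 5.3111 − 4.5333 = 0.7778; wedge = subsidy = 7.
Welfare loss = ½ × 0.7778 × 7 = $2.72 thousand.

$2.72 thousand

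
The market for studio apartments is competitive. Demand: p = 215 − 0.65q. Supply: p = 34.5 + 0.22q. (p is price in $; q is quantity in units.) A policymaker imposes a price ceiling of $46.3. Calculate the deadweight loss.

Competitive equilibrium: 215 − 0.65q = 34.5 + 0.22q → q* = 207.4713, p* = 80.1437.
At the ceiling p = 46.3, quantity supplied = (46.3 − 34.5)/0.22 = 53.6364.
Willingness to pay at q' = 53.6364: 215 − 0.65·53.6364 = 180.1363.
Δq = 207.4713 − 53.6364 = 153.8349; wedge = 180.1363 − 46.3 = 133.8363.
The triangle = ½ × 153.8349 × 133.8363 = $10294.35.

$10294.35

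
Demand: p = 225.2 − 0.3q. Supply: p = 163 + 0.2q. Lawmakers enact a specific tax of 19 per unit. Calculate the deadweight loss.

Competitive equilibrium: 225.2 − 0.3q = 163 + 0.2q → q* = 124.4, p* = 187.88.
With the tax, the buyer price exceeds the seller price by 19: (225.2 − 0.3q) − (163 + 0.2q) = 19 → q' = 86.4.
Δq = 124.4 − 86.4 = 38; the wedge equals the tax, 19.
DWL = ½ × 38 × 19 = 361.

361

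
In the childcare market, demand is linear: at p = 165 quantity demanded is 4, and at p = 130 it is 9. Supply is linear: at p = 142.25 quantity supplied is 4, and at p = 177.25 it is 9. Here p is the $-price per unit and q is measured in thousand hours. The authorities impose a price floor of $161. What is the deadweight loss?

Demand slope = (130 − 165)/(9 − 4) = −7, so p = 193 − 7q.
Supply slope = (177.25 − 142.25)/(9 − 4) = 7, so p = 114.25 + 7q.
Competitive equilibrium: 193 − 7q = 114.25 + 7q → q* = 5.625, p* = 153.625.
At the floor p = 161, quantity demanded = (193 − 161)/7 = 4.5714.
Sellers' marginal cost at q' = 4.5714: 114.25 + 7·4.5714 = 146.2498.
Δq = 5.625 − 4.5714 = 1.0536; wedge = 161 − 146.2498 = 14.7502.
Deadweight loss = ½ × 1.0536 × 14.7502 = $7.77 thousand.

$7.77 thousand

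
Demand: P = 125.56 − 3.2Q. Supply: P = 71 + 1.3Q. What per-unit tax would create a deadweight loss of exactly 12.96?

10.8

Competitive equilibrium: 125.56 − 3.2Q = 71 + 1.3Q → Q* = 12.1244, P* = 86.7618.
A tax t gives ΔQ = t/4.5 and wedge t, so DWL = t²/9.
t²/9 = 12.96 → t² = 116.64 → t = 10.8.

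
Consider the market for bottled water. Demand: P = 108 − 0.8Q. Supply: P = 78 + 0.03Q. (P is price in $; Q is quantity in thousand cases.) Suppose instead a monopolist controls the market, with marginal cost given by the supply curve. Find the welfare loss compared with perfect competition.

Competitive equilibrium: 108 − 0.8Q = 78 + 0.03Q → Q* = 36.1446, P* = 79.0843.
Marginal revenue: MR = 108 − 1.6Q. Set MR = MC: 108 − 1.6Q = 78 + 0.03Q → Q_m = 18.4049.
Price P_m = 108 − 0.8·18.4049 = 93.2761; MC(Q_m) = 78 + 0.03·18.4049 = 78.5521.
Competitive Q* = 36.1446, so ΔQ = 17.7397; wedge = 93.2761 − 78.5521 = 14.724.
The triangle = ½ × 17.7397 × 14.724 = $130.60 thousand.

$130.60 thousand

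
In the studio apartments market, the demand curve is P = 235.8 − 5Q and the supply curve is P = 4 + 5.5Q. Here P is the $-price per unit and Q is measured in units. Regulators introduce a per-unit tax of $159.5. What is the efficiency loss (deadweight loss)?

$1211.44

Competitive equilibrium: 235.8 − 5Q = 4 + 5.5Q → Q* = 22.0762, P* = 125.419.
With the tax, the buyer price exceeds the seller price by 159.5: (235.8 − 5Q) − (4 + 5.5Q) = 159.5 → Q' = 6.8857.
ΔQ = 22.0762 − 6.8857 = 15.1905; the wedge equals the tax, 159.5.
Deadweight loss = ½ × 15.1905 × 159.5 = $1211.44.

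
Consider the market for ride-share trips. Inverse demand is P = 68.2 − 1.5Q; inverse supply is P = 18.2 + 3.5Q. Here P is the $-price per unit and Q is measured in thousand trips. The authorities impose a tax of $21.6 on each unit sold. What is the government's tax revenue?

Competitive equilibrium: 68.2 − 1.5Q = 18.2 + 3.5Q → Q* = 10, P* = 53.2.
With the tax, the buyer price exceeds the seller price by 21.6: (68.2 − 1.5Q) − (18.2 + 3.5Q) = 21.6 → Q' = 5.68.
Tax revenue = 21.6 × 5.68 = $122.688 thousand.

$122.688 thousand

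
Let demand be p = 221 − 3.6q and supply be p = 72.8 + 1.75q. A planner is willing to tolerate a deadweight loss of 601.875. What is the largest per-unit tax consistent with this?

80.25

Competitive equilibrium: 221 − 3.6q = 72.8 + 1.75q → q* = 27.7009, p* = 121.2766.
A tax t gives Δq = t/5.35 and wedge t, so DWL = t²/10.7.
t²/10.7 = 601.875 → t² = 6440.0625 → t = 80.25.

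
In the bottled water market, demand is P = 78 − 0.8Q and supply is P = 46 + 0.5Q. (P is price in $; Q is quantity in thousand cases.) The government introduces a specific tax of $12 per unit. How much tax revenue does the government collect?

Competitive equilibrium: 78 − 0.8Q = 46 + 0.5Q → Q* = 24.6154, P* = 58.3077.
With the tax, the buyer price exceeds the seller price by 12: (78 − 0.8Q) − (46 + 0.5Q) = 12 → Q' = 15.3846.
Tax revenue = 12 × 15.3846 = $184.62 thousand.

$184.62 thousand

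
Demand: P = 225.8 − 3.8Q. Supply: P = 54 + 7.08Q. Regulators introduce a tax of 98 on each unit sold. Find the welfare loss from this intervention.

Competitive equilibrium: 225.8 − 3.8Q = 54 + 7.08Q → Q* = 15.7904, P* = 165.7963.
With the tax, the buyer price exceeds the seller price by 98: (225.8 − 3.8Q) − (54 + 7.08Q) = 98 → Q' = 6.7831.
ΔQ = 15.7904 − 6.7831 = 9.0073; the wedge equals the tax, 98.
Welfare loss = ½ × 9.0073 × 98 = 441.36.

441.36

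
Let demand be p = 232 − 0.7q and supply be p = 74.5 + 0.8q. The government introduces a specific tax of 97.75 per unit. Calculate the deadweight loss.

Competitive equilibrium: 232 − 0.7q = 74.5 + 0.8q → q* = 105, p* = 158.5.
With the tax, the buyer price exceeds the seller price by 97.75: (232 − 0.7q) − (74.5 + 0.8q) = 97.75 → q' = 39.8333.
Δq = 105 − 39.8333 = 65.1667; the wedge equals the tax, 97.75.
The triangle = ½ × 65.1667 × 97.75 = 3185.02.

3185.02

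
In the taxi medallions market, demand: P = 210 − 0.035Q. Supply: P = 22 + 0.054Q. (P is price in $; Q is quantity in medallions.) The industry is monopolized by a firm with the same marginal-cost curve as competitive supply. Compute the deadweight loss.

$15819.34

Competitive equilibrium: 210 − 0.035Q = 22 + 0.054Q → Q* = 2112.3596, P* = 136.0674.
Marginal revenue: MR = 210 − 0.07Q. Set MR = MC: 210 − 0.07Q = 22 + 0.054Q → Q_m = 1516.129.
Price P_m = 210 − 0.035·1516.129 = 156.9355; MC(Q_m) = 22 + 0.054·1516.129 = 103.871.
Competitive Q* = 2112.3596, so ΔQ = 596.2306; wedge = 156.9355 − 103.871 = 53.0645.
Welfare loss = ½ × 596.2306 × 53.0645 = $15819.34.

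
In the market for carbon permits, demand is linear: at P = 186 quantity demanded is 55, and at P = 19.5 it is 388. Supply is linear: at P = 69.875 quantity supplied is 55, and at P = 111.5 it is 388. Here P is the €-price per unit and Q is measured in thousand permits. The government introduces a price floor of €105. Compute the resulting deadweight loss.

€177.01 thousand

Demand slope = (19.5 − 186)/(388 − 55) = −0.5, so P = 213.5 − 0.5Q.
Supply slope = (111.5 − 69.875)/(388 − 55) = 0.125, so P = 63 + 0.125Q.
Competitive equilibrium: 213.5 − 0.5Q = 63 + 0.125Q → Q* = 240.8, P* = 93.1.
At the floor P = 105, quantity demanded = (213.5 − 105)/0.5 = 217.
Sellers' marginal cost at Q' = 217: 63 + 0.125·217 = 90.125.
ΔQ = 240.8 − 217 = 23.8; wedge = 105 − 90.125 = 14.875.
Welfare loss = ½ × 23.8 × 14.875 = €177.01 thousand.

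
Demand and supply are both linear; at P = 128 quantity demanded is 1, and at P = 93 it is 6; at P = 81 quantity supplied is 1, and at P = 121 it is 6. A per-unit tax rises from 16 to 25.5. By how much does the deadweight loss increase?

13.14

Demand slope = (93 − 128)/(6 − 1) = −7, so P = 135 − 7Q.
Supply slope = (121 − 81)/(6 − 1) = 8, so P = 73 + 8Q.
Competitive equilibrium: 135 − 7Q = 73 + 8Q → Q* = 4.1333, P* = 106.0667.
For a per-unit tax t: ΔQ = t/15, so DWL = ½·t·(t/15) = t²/30.
At t = 16: DWL = 8.533. At t = 25.5: DWL = 21.675.
Increase = 21.675 − 8.533 = 13.14.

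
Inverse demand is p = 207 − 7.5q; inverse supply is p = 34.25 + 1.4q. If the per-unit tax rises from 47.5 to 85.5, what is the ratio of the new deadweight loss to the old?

Competitive equilibrium: 207 − 7.5q = 34.25 + 1.4q → q* = 19.4101, p* = 61.4242.
For a per-unit tax t: Δq = t/8.9, so DWL = ½·t·(t/8.9) = t²/17.8.
At t = 47.5: DWL = 126.756. At t = 85.5: DWL = 410.688.
Ratio = (85.5/47.5)² = 3.24.

3.24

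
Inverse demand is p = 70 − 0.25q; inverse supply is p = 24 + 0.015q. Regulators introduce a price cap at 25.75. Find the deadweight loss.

429.26

Competitive equilibrium: 70 − 0.25q = 24 + 0.015q → q* = 173.5849, p* = 26.6038.
At the ceiling p = 25.75, quantity supplied = (25.75 − 24)/0.015 = 116.6667.
Willingness to pay at q' = 116.6667: 70 − 0.25·116.6667 = 40.8333.
Δq = 173.5849 − 116.6667 = 56.9182; wedge = 40.8333 − 25.75 = 15.0833.
Deadweight loss = ½ × 56.9182 × 15.0833 = 429.26.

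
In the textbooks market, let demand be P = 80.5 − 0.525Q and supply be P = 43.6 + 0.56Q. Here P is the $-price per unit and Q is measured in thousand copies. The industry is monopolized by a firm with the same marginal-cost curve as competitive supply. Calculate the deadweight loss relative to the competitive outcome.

$66.72 thousand

Competitive equilibrium: 80.5 − 0.525Q = 43.6 + 0.56Q → Q* = 34.0092, P* = 62.6452.
Marginal revenue: MR = 80.5 − 1.05Q. Set MR = MC: 80.5 − 1.05Q = 43.6 + 0.56Q → Q_m = 22.9193.
Price P_m = 80.5 − 0.525·22.9193 = 68.4674; MC(Q_m) = 43.6 + 0.56·22.9193 = 56.4348.
Competitive Q* = 34.0092, so ΔQ = 11.0899; wedge = 68.4674 − 56.4348 = 12.0326.
Welfare loss = ½ × 11.0899 × 12.0326 = $66.72 thousand.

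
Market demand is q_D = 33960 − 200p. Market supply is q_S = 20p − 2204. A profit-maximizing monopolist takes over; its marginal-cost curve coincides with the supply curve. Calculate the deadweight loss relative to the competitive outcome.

224.25

In inverse form: demand p = 169.8 − 0.005q, supply p = 110.2 + 0.05q.
Competitive equilibrium: 169.8 − 0.005q = 110.2 + 0.05q → q* = 1083.6364, p* = 164.3818.
Marginal revenue: MR = 169.8 − 0.01q. Set MR = MC: 169.8 − 0.01q = 110.2 + 0.05q → q_m = 993.3333.
Price p_m = 169.8 − 0.005·993.3333 = 164.8333; MC(q_m) = 110.2 + 0.05·993.3333 = 159.8667.
Competitive q* = 1083.6364, so Δq = 90.3031; wedge = 164.8333 − 159.8667 = 4.9666.
Deadweight loss = ½ × 90.3031 × 4.9666 = 224.25.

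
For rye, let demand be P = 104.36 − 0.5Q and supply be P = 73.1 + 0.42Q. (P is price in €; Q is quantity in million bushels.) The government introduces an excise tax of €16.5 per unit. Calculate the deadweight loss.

€147.96 million

Competitive equilibrium: 104.36 − 0.5Q = 73.1 + 0.42Q → Q* = 33.9783, P* = 87.3709.
With the tax, the buyer price exceeds the seller price by 16.5: (104.36 − 0.5Q) − (73.1 + 0.42Q) = 16.5 → Q' = 16.0435.
ΔQ = 33.9783 − 16.0435 = 17.9348; the wedge equals the tax, 16.5.
The triangle = ½ × 17.9348 × 16.5 = €147.96 million.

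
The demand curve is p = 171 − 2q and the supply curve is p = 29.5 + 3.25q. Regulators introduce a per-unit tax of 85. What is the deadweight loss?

688.10

Competitive equilibrium: 171 − 2q = 29.5 + 3.25q → q* = 26.9524, p* = 117.0952.
With the tax, the buyer price exceeds the seller price by 85: (171 − 2q) − (29.5 + 3.25q) = 85 → q' = 10.7619.
Δq = 26.9524 − 10.7619 = 16.1905; the wedge equals the tax, 85.
Welfare loss = ½ × 16.1905 × 85 = 688.10.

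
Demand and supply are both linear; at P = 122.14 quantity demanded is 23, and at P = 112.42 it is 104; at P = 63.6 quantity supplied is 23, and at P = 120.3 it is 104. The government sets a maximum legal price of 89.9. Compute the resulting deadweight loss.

Demand slope = (112.42 − 122.14)/(104 − 23) = −0.12, so P = 124.9 − 0.12Q.
Supply slope = (120.3 − 63.6)/(104 − 23) = 0.7, so P = 47.5 + 0.7Q.
Competitive equilibrium: 124.9 − 0.12Q = 47.5 + 0.7Q → Q* = 94.3902, P* = 113.5732.
At the ceiling P = 89.9, quantity supplied = (89.9 − 47.5)/0.7 = 60.5714.
Willingness to pay at Q' = 60.5714: 124.9 − 0.12·60.5714 = 117.6314.
ΔQ = 94.3902 − 60.5714 = 33.8188; wedge = 117.6314 − 89.9 = 27.7314.
Deadweight loss = ½ × 33.8188 × 27.7314 = 468.92.

468.92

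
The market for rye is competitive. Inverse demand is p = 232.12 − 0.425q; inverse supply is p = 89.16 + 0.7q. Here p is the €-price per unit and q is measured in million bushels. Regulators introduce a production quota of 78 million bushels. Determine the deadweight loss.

Competitive equilibrium: 232.12 − 0.425q = 89.16 + 0.7q → q* = 127.0756, p* = 178.1129.
At q = 78: demand price = 232.12 − 0.425·78 = 198.97; supply price = 89.16 + 0.7·78 = 143.76.
Δq = 127.0756 − 78 = 49.0756; wedge = 198.97 − 143.76 = 55.21.
DWL = ½ × 49.0756 × 55.21 = €1354.73 million.

€1354.73 million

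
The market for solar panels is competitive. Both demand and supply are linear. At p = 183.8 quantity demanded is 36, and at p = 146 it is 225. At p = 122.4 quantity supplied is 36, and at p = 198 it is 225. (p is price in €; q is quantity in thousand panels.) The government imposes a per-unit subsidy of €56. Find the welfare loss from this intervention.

Demand slope = (146 − 183.8)/(225 − 36) = −0.2, so p = 191 − 0.2q.
Supply slope = (198 − 122.4)/(225 − 36) = 0.4, so p = 108 + 0.4q.
Competitive equilibrium: 191 − 0.2q = 108 + 0.4q → q* = 138.33333, p* = 163.33333.
The subsidy lowers effective supply by 56: p = 52 + 0.4q.
New quantity: 191 − 0.2q = 52 + 0.4q → q' = 231.66667.
Overproduction Δq = 231.66667 − 138.33333 = 93.33334; wedge = subsidy = 56.
The triangle = ½ × 93.33334 × 56 = €2613.33 thousand.

€2613.33 thousand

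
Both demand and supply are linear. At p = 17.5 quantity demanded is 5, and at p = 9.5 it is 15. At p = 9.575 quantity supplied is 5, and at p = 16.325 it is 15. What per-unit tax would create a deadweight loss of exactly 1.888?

2.36

Demand slope = (9.5 − 17.5)/(15 − 5) = −0.8, so p = 21.5 − 0.8q.
Supply slope = (16.325 − 9.575)/(15 − 5) = 0.675, so p = 6.2 + 0.675q.
Competitive equilibrium: 21.5 − 0.8q = 6.2 + 0.675q → q* = 10.3729, p* = 13.2017.
A tax t gives Δq = t/1.475 and wedge t, so DWL = t²/2.95.
t²/2.95 = 1.888 → t² = 5.5696 → t = 2.36.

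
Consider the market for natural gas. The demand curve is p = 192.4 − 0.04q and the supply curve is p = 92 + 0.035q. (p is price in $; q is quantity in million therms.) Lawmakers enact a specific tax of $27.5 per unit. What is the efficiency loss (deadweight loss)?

Competitive equilibrium: 192.4 − 0.04q = 92 + 0.035q → q* = 1338.6667, p* = 138.8533.
With the tax, the buyer price exceeds the seller price by 27.5: (192.4 − 0.04q) − (92 + 0.035q) = 27.5 → q' = 972.
Δq = 1338.6667 − 972 = 366.6667; the wedge equals the tax, 27.5.
DWL = ½ × 366.6667 × 27.5 = $5041.67 million.

$5041.67 million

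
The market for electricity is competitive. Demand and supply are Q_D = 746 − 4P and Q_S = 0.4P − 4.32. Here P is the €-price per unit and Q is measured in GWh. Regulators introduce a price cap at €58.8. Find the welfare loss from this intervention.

In inverse form: demand P = 186.5 − 0.25Q, supply P = 10.8 + 2.5Q.
Competitive equilibrium: 186.5 − 0.25Q = 10.8 + 2.5Q → Q* = 63.8909, P* = 170.5273.
At the ceiling P = 58.8, quantity supplied = (58.8 − 10.8)/2.5 = 19.2.
Willingness to pay at Q' = 19.2: 186.5 − 0.25·19.2 = 181.7.
ΔQ = 63.8909 − 19.2 = 44.6909; wedge = 181.7 − 58.8 = 122.9.
Deadweight loss = ½ × 44.6909 × 122.9 = €2746.26.

€2746.26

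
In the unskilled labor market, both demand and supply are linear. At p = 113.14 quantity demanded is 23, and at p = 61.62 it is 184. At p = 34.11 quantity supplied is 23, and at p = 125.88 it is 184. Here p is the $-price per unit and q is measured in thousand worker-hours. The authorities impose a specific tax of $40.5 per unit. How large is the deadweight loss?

Demand slope = (61.62 − 113.14)/(184 − 23) = −0.32, so p = 120.5 − 0.32q.
Supply slope = (125.88 − 34.11)/(184 − 23) = 0.57, so p = 21 + 0.57q.
Competitive equilibrium: 120.5 − 0.32q = 21 + 0.57q → q* = 111.7978, p* = 84.7247.
With the tax, the buyer price exceeds the seller price by 40.5: (120.5 − 0.32q) − (21 + 0.57q) = 40.5 → q' = 66.2921.
Δq = 111.7978 − 66.2921 = 45.5057; the wedge equals the tax, 40.5.
Welfare loss = ½ × 45.5057 × 40.5 = $921.49 thousand.

$921.49 thousand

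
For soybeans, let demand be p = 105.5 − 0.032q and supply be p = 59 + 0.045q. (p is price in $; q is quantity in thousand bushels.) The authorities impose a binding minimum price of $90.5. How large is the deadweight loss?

$703.18 thousand

Competitive equilibrium: 105.5 − 0.032q = 59 + 0.045q → q* = 603.8961, p* = 86.1753.
At the floor p = 90.5, quantity demanded = (105.5 − 90.5)/0.032 = 468.75.
Sellers' marginal cost at q' = 468.75: 59 + 0.045·468.75 = 80.0938.
Δq = 603.8961 − 468.75 = 135.1461; wedge = 90.5 − 80.0938 = 10.4062.
DWL = ½ × 135.1461 × 10.4062 = $703.18 thousand.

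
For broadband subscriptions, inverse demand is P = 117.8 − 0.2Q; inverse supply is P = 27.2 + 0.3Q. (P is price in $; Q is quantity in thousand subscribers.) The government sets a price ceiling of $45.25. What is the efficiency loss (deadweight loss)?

Competitive equilibrium: 117.8 − 0.2Q = 27.2 + 0.3Q → Q* = 181.2, P* = 81.56.
At the ceiling P = 45.25, quantity supplied = (45.25 − 27.2)/0.3 = 60.1667.
Willingness to pay at Q' = 60.1667: 117.8 − 0.2·60.1667 = 105.7667.
ΔQ = 181.2 − 60.1667 = 121.0333; wedge = 105.7667 − 45.25 = 60.5167.
Deadweight loss = ½ × 121.0333 × 60.5167 = $3662.27 thousand.

$3662.27 thousand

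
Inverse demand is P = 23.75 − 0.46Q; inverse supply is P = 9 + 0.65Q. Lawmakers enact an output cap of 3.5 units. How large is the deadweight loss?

Competitive equilibrium: 23.75 − 0.46Q = 9 + 0.65Q → Q* = 13.2883, P* = 17.6374.
At Q = 3.5: demand price = 23.75 − 0.46·3.5 = 22.14; supply price = 9 + 0.65·3.5 = 11.275.
ΔQ = 13.2883 − 3.5 = 9.7883; wedge = 22.14 − 11.275 = 10.865.
Welfare loss = ½ × 9.7883 × 10.865 = 53.17.

53.17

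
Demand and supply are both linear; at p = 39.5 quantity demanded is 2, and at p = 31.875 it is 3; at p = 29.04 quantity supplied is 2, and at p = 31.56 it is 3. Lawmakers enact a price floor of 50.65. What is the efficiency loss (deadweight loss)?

31.53

Demand slope = (31.875 − 39.5)/(3 − 2) = −7.625, so p = 54.75 − 7.625q.
Supply slope = (31.56 − 29.04)/(3 − 2) = 2.52, so p = 24 + 2.52q.
Competitive equilibrium: 54.75 − 7.625q = 24 + 2.52q → q* = 3.031, p* = 31.6382.
At the floor p = 50.65, quantity demanded = (54.75 − 50.65)/7.625 = 0.5377.
Sellers' marginal cost at q' = 0.5377: 24 + 2.52·0.5377 = 25.355.
Δq = 3.031 − 0.5377 = 2.4933; wedge = 50.65 − 25.355 = 25.295.
DWL = ½ × 2.4933 × 25.295 = 31.53.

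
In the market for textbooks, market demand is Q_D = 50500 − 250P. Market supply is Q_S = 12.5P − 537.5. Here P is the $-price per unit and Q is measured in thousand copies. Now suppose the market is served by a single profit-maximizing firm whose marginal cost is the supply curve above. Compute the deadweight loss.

$310.91 thousand

In inverse form: demand P = 202 − 0.004Q, supply P = 43 + 0.08Q.
Competitive equilibrium: 202 − 0.004Q = 43 + 0.08Q → Q* = 1892.8571, P* = 194.4286.
Marginal revenue: MR = 202 − 0.008Q. Set MR = MC: 202 − 0.008Q = 43 + 0.08Q → Q_m = 1806.8182.
Price P_m = 202 − 0.004·1806.8182 = 194.7727; MC(Q_m) = 43 + 0.08·1806.8182 = 187.5455.
Competitive Q* = 1892.8571, so ΔQ = 86.0389; wedge = 194.7727 − 187.5455 = 7.2272.
DWL = ½ × 86.0389 × 7.2272 = $310.91 thousand.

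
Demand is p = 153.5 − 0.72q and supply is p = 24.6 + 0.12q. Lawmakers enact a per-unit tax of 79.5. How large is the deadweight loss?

3762.05

Competitive equilibrium: 153.5 − 0.72q = 24.6 + 0.12q → q* = 153.45238, p* = 43.01429.
With the tax, the buyer price exceeds the seller price by 79.5: (153.5 − 0.72q) − (24.6 + 0.12q) = 79.5 → q' = 58.80952.
Δq = 153.45238 − 58.80952 = 94.64286; the wedge equals the tax, 79.5.
The triangle = ½ × 94.64286 × 79.5 = 3762.05.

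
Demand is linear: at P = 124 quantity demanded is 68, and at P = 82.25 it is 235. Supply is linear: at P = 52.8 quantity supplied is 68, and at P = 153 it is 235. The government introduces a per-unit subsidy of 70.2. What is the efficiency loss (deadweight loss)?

Demand slope = (82.25 − 124)/(235 − 68) = −0.25, so P = 141 − 0.25Q.
Supply slope = (153 − 52.8)/(235 − 68) = 0.6, so P = 12 + 0.6Q.
Competitive equilibrium: 141 − 0.25Q = 12 + 0.6Q → Q* = 151.7647, P* = 103.0588.
The subsidy lowers effective supply by 70.2: P = 0.6Q − 58.2.
New quantity: 141 − 0.25Q = 0.6Q − 58.2 → Q' = 234.3529.
Overproduction ΔQ = 234.3529 − 151.7647 = 82.5882; wedge = subsidy = 70.2.
Welfare loss = ½ × 82.5882 × 70.2 = 2898.85.

2898.85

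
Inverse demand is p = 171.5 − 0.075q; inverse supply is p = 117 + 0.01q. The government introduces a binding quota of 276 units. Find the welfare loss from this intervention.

Competitive equilibrium: 171.5 − 0.075q = 117 + 0.01q → q* = 641.1765, p* = 123.4118.
At q = 276: demand price = 171.5 − 0.075·276 = 150.8; supply price = 117 + 0.01·276 = 119.76.
Δq = 641.1765 − 276 = 365.1765; wedge = 150.8 − 119.76 = 31.04.
Welfare loss = ½ × 365.1765 × 31.04 = 5667.54.

5667.54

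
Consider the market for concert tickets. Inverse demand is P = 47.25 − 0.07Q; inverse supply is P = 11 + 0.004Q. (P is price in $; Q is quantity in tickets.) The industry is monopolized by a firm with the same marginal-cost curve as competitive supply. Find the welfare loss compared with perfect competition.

Competitive equilibrium: 47.25 − 0.07Q = 11 + 0.004Q → Q* = 489.86486, P* = 12.95946.
Marginal revenue: MR = 47.25 − 0.14Q. Set MR = MC: 47.25 − 0.14Q = 11 + 0.004Q → Q_m = 251.73611.
Price P_m = 47.25 − 0.07·251.73611 = 29.62847; MC(Q_m) = 11 + 0.004·251.73611 = 12.00694.
Competitive Q* = 489.86486, so ΔQ = 238.12875; wedge = 29.62847 − 12.00694 = 17.62153.
The triangle = ½ × 238.12875 × 17.62153 = $2098.10.

$2098.10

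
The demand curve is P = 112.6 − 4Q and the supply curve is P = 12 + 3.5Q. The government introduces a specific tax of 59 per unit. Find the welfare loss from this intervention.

232.07

Competitive equilibrium: 112.6 − 4Q = 12 + 3.5Q → Q* = 13.41333, P* = 58.94667.
With the tax, the buyer price exceeds the seller price by 59: (112.6 − 4Q) − (12 + 3.5Q) = 59 → Q' = 5.54667.
ΔQ = 13.41333 − 5.54667 = 7.86666; the wedge equals the tax, 59.
DWL = ½ × 7.86666 × 59 = 232.07.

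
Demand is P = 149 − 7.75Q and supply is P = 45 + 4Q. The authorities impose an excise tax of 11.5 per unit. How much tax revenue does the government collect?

Competitive equilibrium: 149 − 7.75Q = 45 + 4Q → Q* = 8.8511, P* = 80.4043.
With the tax, the buyer price exceeds the seller price by 11.5: (149 − 7.75Q) − (45 + 4Q) = 11.5 → Q' = 7.8723.
Tax revenue = 11.5 × 7.8723 = 90.53.

90.53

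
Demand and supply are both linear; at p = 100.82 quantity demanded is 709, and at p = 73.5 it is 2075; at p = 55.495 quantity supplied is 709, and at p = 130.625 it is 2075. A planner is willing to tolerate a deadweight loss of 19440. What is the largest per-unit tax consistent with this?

54

Demand slope = (73.5 − 100.82)/(2075 − 709) = −0.02, so p = 115 − 0.02q.
Supply slope = (130.625 − 55.495)/(2075 − 709) = 0.055, so p = 16.5 + 0.055q.
Competitive equilibrium: 115 − 0.02q = 16.5 + 0.055q → q* = 1313.3333, p* = 88.7333.
A tax t gives Δq = t/0.075 and wedge t, so DWL = t²/0.15.
t²/0.15 = 19440 → t² = 2916 → t = 54.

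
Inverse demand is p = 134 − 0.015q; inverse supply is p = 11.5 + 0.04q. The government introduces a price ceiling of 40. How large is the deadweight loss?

Competitive equilibrium: 134 − 0.015q = 11.5 + 0.04q → q* = 2227.2727, p* = 100.5909.
At the ceiling p = 40, quantity supplied = (40 − 11.5)/0.04 = 712.5.
Willingness to pay at q' = 712.5: 134 − 0.015·712.5 = 123.3125.
Δq = 2227.2727 − 712.5 = 1514.7727; wedge = 123.3125 − 40 = 83.3125.
Deadweight loss = ½ × 1514.7727 × 83.3125 = 63099.75.

63099.75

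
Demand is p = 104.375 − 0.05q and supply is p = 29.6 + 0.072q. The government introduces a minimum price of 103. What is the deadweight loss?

20904.99

Competitive equilibrium: 104.375 − 0.05q = 29.6 + 0.072q → q* = 612.90984, p* = 73.72951.
At the floor p = 103, quantity demanded = (104.375 − 103)/0.05 = 27.5.
Sellers' marginal cost at q' = 27.5: 29.6 + 0.072·27.5 = 31.58.
Δq = 612.90984 − 27.5 = 585.40984; wedge = 103 − 31.58 = 71.42.
DWL = ½ × 585.40984 × 71.42 = 20904.99.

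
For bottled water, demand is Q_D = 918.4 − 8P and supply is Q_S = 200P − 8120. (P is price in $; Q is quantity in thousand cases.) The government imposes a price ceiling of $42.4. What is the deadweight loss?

In inverse form: demand P = 114.8 − 0.125Q, supply P = 40.6 + 0.005Q.
Competitive equilibrium: 114.8 − 0.125Q = 40.6 + 0.005Q → Q* = 570.7692, P* = 43.4538.
At the ceiling P = 42.4, quantity supplied = (42.4 − 40.6)/0.005 = 360.
Willingness to pay at Q' = 360: 114.8 − 0.125·360 = 69.8.
ΔQ = 570.7692 − 360 = 210.7692; wedge = 69.8 − 42.4 = 27.4.
Deadweight loss = ½ × 210.7692 × 27.4 = $2887.54 thousand.

$2887.54 thousand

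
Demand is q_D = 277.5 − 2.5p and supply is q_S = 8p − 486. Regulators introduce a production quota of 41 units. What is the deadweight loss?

In inverse form: demand p = 111 − 0.4q, supply p = 60.75 + 0.125q.
Competitive equilibrium: 111 − 0.4q = 60.75 + 0.125q → q* = 95.7143, p* = 72.7143.
At q = 41: demand price = 111 − 0.4·41 = 94.6; supply price = 60.75 + 0.125·41 = 65.875.
Δq = 95.7143 − 41 = 54.7143; wedge = 94.6 − 65.875 = 28.725.
Deadweight loss = ½ × 54.7143 × 28.725 = 785.83.

785.83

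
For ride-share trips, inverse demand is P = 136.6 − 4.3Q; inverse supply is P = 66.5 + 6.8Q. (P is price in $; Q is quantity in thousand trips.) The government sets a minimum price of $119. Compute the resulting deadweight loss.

$27.41 thousand

Competitive equilibrium: 136.6 − 4.3Q = 66.5 + 6.8Q → Q* = 6.3153, P* = 109.4441.
At the floor P = 119, quantity demanded = (136.6 − 119)/4.3 = 4.093.
Sellers' marginal cost at Q' = 4.093: 66.5 + 6.8·4.093 = 94.3324.
ΔQ = 6.3153 − 4.093 = 2.2223; wedge = 119 − 94.3324 = 24.6676.
Welfare loss = ½ × 2.2223 × 24.6676 = $27.41 thousand.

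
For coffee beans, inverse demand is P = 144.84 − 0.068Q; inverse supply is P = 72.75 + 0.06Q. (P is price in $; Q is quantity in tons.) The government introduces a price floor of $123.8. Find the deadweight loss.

Competitive equilibrium: 144.84 − 0.068Q = 72.75 + 0.06Q → Q* = 563.2031, P* = 106.5422.
At the floor P = 123.8, quantity demanded = (144.84 − 123.8)/0.068 = 309.4118.
Sellers' marginal cost at Q' = 309.4118: 72.75 + 0.06·309.4118 = 91.3147.
ΔQ = 563.2031 − 309.4118 = 253.7913; wedge = 123.8 − 91.3147 = 32.4853.
Welfare loss = ½ × 253.7913 × 32.4853 = $4122.24.

$4122.24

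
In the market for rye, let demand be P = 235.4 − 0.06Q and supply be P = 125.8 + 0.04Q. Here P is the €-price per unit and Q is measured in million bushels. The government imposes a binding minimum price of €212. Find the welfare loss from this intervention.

€24921.80 million

Competitive equilibrium: 235.4 − 0.06Q = 125.8 + 0.04Q → Q* = 1096, P* = 169.64.
At the floor P = 212, quantity demanded = (235.4 − 212)/0.06 = 390.
Sellers' marginal cost at Q' = 390: 125.8 + 0.04·390 = 141.4.
ΔQ = 1096 − 390 = 706; wedge = 212 − 141.4 = 70.6.
DWL = ½ × 706 × 70.6 = €24921.80 million.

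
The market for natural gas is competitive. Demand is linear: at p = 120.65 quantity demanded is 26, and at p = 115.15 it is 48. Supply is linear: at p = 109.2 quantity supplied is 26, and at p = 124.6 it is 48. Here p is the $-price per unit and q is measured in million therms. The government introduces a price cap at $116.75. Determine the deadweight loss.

$0.76 million

Demand slope = (115.15 − 120.65)/(48 − 26) = −0.25, so p = 127.15 − 0.25q.
Supply slope = (124.6 − 109.2)/(48 − 26) = 0.7, so p = 91 + 0.7q.
Competitive equilibrium: 127.15 − 0.25q = 91 + 0.7q → q* = 38.0526, p* = 117.6368.
At the ceiling p = 116.75, quantity supplied = (116.75 − 91)/0.7 = 36.7857.
Willingness to pay at q' = 36.7857: 127.15 − 0.25·36.7857 = 117.9536.
Δq = 38.0526 − 36.7857 = 1.2669; wedge = 117.9536 − 116.75 = 1.2036.
Deadweight loss = ½ × 1.2669 × 1.2036 = $0.76 million.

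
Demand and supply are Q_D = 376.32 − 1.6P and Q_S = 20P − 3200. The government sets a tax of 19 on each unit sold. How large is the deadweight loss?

In inverse form: demand P = 235.2 − 0.625Q, supply P = 160 + 0.05Q.
Competitive equilibrium: 235.2 − 0.625Q = 160 + 0.05Q → Q* = 111.4074, P* = 165.5704.
With the tax, the buyer price exceeds the seller price by 19: (235.2 − 0.625Q) − (160 + 0.05Q) = 19 → Q' = 83.2593.
ΔQ = 111.4074 − 83.2593 = 28.1481; the wedge equals the tax, 19.
The triangle = ½ × 28.1481 × 19 = 267.41.

267.41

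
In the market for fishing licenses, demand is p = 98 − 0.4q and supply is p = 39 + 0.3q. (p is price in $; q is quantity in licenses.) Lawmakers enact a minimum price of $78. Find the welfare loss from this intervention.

Competitive equilibrium: 98 − 0.4q = 39 + 0.3q → q* = 84.2857, p* = 64.2857.
At the floor p = 78, quantity demanded = (98 − 78)/0.4 = 50.
Sellers' marginal cost at q' = 50: 39 + 0.3·50 = 54.
Δq = 84.2857 − 50 = 34.2857; wedge = 78 − 54 = 24.
Deadweight loss = ½ × 34.2857 × 24 = $411.43.

$411.43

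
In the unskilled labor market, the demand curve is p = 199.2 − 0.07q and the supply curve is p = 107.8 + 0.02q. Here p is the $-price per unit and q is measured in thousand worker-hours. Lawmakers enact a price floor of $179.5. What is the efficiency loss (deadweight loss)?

$24252.41 thousand

Competitive equilibrium: 199.2 − 0.07q = 107.8 + 0.02q → q* = 1015.55556, p* = 128.11111.
At the floor p = 179.5, quantity demanded = (199.2 − 179.5)/0.07 = 281.42857.
Sellers' marginal cost at q' = 281.42857: 107.8 + 0.02·281.42857 = 113.42857.
Δq = 1015.55556 − 281.42857 = 734.12699; wedge = 179.5 − 113.42857 = 66.07143.
Welfare loss = ½ × 734.12699 × 66.07143 = $24252.41 thousand.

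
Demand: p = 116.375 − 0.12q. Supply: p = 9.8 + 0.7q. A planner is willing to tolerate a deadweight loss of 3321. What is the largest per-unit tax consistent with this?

Competitive equilibrium: 116.375 − 0.12q = 9.8 + 0.7q → q* = 129.9695, p* = 100.7787.
A tax t gives Δq = t/0.82 and wedge t, so DWL = t²/1.64.
t²/1.64 = 3321 → t² = 5446.44 → t = 73.8.

73.8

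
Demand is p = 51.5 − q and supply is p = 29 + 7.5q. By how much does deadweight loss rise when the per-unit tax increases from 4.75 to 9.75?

Competitive equilibrium: 51.5 − q = 29 + 7.5q → q* = 2.6471, p* = 48.8529.
For a per-unit tax t: Δq = t/8.5, so DWL = ½·t·(t/8.5) = t²/17.
At t = 4.75: DWL = 1.3272. At t = 9.75: DWL = 5.5919.
Increase = 5.5919 − 1.3272 = 4.26.

4.26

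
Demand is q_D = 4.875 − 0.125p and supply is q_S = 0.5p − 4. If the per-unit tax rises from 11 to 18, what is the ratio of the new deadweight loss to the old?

In inverse form: demand p = 39 − 8q, supply p = 8 + 2q.
Competitive equilibrium: 39 − 8q = 8 + 2q → q* = 3.1, p* = 14.2.
For a per-unit tax t: Δq = t/10, so DWL = ½·t·(t/10) = t²/20.
At t = 11: DWL = 6.05. At t = 18: DWL = 16.2.
Ratio = (18/11)² = 2.678.

2.678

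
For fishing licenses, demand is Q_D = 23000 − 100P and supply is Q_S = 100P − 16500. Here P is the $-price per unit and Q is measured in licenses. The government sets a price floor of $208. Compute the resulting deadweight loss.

$11025

In inverse form: demand P = 230 − 0.01Q, supply P = 165 + 0.01Q.
Competitive equilibrium: 230 − 0.01Q = 165 + 0.01Q → Q* = 3250, P* = 197.5.
At the floor P = 208, quantity demanded = (230 − 208)/0.01 = 2200.
Sellers' marginal cost at Q' = 2200: 165 + 0.01·2200 = 187.
ΔQ = 3250 − 2200 = 1050; wedge = 208 − 187 = 21.
Welfare loss = ½ × 1050 × 21 = $11025.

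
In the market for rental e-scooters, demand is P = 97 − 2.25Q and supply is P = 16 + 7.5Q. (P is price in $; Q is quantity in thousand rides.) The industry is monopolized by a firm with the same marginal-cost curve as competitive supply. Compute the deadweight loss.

Competitive equilibrium: 97 − 2.25Q = 16 + 7.5Q → Q* = 8.3077, P* = 78.3077.
Marginal revenue: MR = 97 − 4.5Q. Set MR = MC: 97 − 4.5Q = 16 + 7.5Q → Q_m = 6.75.
Price P_m = 97 − 2.25·6.75 = 81.8125; MC(Q_m) = 16 + 7.5·6.75 = 66.625.
Competitive Q* = 8.3077, so ΔQ = 1.5577; wedge = 81.8125 − 66.625 = 15.1875.
The triangle = ½ × 1.5577 × 15.1875 = $11.83 thousand.

$11.83 thousand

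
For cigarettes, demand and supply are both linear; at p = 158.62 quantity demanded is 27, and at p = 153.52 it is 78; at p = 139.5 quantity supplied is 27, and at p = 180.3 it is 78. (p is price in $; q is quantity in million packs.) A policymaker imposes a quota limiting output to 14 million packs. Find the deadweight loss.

Demand slope = (153.52 − 158.62)/(78 − 27) = −0.1, so p = 161.32 − 0.1q.
Supply slope = (180.3 − 139.5)/(78 − 27) = 0.8, so p = 117.9 + 0.8q.
Competitive equilibrium: 161.32 − 0.1q = 117.9 + 0.8q → q* = 48.2444, p* = 156.4956.
At q = 14: demand price = 161.32 − 0.1·14 = 159.92; supply price = 117.9 + 0.8·14 = 129.1.
Δq = 48.2444 − 14 = 34.2444; wedge = 159.92 − 129.1 = 30.82.
Welfare loss = ½ × 34.2444 × 30.82 = $527.71 million.

$527.71 million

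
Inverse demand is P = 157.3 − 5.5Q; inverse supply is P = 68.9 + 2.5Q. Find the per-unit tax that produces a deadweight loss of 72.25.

34

Competitive equilibrium: 157.3 − 5.5Q = 68.9 + 2.5Q → Q* = 11.05, P* = 96.525.
A tax t gives ΔQ = t/8 and wedge t, so DWL = t²/16.
t²/16 = 72.25 → t² = 1156 → t = 34.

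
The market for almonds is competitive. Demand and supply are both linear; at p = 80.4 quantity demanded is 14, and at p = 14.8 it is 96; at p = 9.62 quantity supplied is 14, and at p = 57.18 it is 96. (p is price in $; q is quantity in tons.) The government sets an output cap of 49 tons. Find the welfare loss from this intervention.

$183.10

Demand slope = (14.8 − 80.4)/(96 − 14) = −0.8, so p = 91.6 − 0.8q.
Supply slope = (57.18 − 9.62)/(96 − 14) = 0.58, so p = 1.5 + 0.58q.
Competitive equilibrium: 91.6 − 0.8q = 1.5 + 0.58q → q* = 65.2899, p* = 39.3681.
At q = 49: demand price = 91.6 − 0.8·49 = 52.4; supply price = 1.5 + 0.58·49 = 29.92.
Δq = 65.2899 − 49 = 16.2899; wedge = 52.4 − 29.92 = 22.48.
The triangle = ½ × 16.2899 × 22.48 = $183.10.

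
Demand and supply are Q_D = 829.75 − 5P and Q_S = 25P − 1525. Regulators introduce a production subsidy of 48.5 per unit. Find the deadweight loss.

In inverse form: demand P = 165.95 − 0.2Q, supply P = 61 + 0.04Q.
Competitive equilibrium: 165.95 − 0.2Q = 61 + 0.04Q → Q* = 437.2917, P* = 78.4917.
The subsidy lowers effective supply by 48.5: P = 12.5 + 0.04Q.
New quantity: 165.95 − 0.2Q = 12.5 + 0.04Q → Q' = 639.375.
Overproduction ΔQ = 639.375 − 437.2917 = 202.0833; wedge = subsidy = 48.5.
DWL = ½ × 202.0833 × 48.5 = 4900.52.

4900.52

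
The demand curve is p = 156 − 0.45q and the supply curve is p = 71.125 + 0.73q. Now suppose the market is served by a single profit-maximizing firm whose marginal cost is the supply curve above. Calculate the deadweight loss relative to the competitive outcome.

232.65

Competitive equilibrium: 156 − 0.45q = 71.125 + 0.73q → q* = 71.928, p* = 123.6324.
Marginal revenue: MR = 156 − 0.9q. Set MR = MC: 156 − 0.9q = 71.125 + 0.73q → q_m = 52.0706.
Price p_m = 156 − 0.45·52.0706 = 132.5682; MC(q_m) = 71.125 + 0.73·52.0706 = 109.1365.
Competitive q* = 71.928, so Δq = 19.8574; wedge = 132.5682 − 109.1365 = 23.4317.
Deadweight loss = ½ × 19.8574 × 23.4317 = 232.65.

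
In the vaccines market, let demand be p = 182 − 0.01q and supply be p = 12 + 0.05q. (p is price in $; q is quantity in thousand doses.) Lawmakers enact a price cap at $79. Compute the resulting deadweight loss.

Competitive equilibrium: 182 − 0.01q = 12 + 0.05q → q* = 2833.3333, p* = 153.6667.
At the ceiling p = 79, quantity supplied = (79 − 12)/0.05 = 1340.
Willingness to pay at q' = 1340: 182 − 0.01·1340 = 168.6.
Δq = 2833.3333 − 1340 = 1493.3333; wedge = 168.6 − 79 = 89.6.
Deadweight loss = ½ × 1493.3333 × 89.6 = $66901.33 thousand.

$66901.33 thousand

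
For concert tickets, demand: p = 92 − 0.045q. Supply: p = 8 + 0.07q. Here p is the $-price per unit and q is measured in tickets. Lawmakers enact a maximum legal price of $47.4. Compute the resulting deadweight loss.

$1614.73

Competitive equilibrium: 92 − 0.045q = 8 + 0.07q → q* = 730.4348, p* = 59.1304.
At the ceiling p = 47.4, quantity supplied = (47.4 − 8)/0.07 = 562.8571.
Willingness to pay at q' = 562.8571: 92 − 0.045·562.8571 = 66.6714.
Δq = 730.4348 − 562.8571 = 167.5777; wedge = 66.6714 − 47.4 = 19.2714.
Deadweight loss = ½ × 167.5777 × 19.2714 = $1614.73.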